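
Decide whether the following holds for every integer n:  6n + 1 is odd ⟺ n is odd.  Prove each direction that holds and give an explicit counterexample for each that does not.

(→) This fails: take n = 2. Then 6n + 1 = 13, which is odd, yet n = 2 is even, not odd.

(←) Suppose n is odd. Since 6 is even, 6n is even for every n, so 6n + 1 has the same parity as 1, which is odd. Hence 6n + 1 is odd.

The forward direction fails; the converse holds.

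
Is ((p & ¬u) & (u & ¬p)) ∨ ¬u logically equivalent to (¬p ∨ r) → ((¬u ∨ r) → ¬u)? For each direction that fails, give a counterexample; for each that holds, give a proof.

(⇐) This fails. Under r = F, u = T, p = F, the left side is false but the right side is true.

(⇒) Assume the antecedent. If r is true, the antecedent forces (r = T, u = F, p = F) or (r = T, u = F, p = T), and (¬p ∨ r) → ((¬u ∨ r) → ¬u) holds there. If r is false, (¬p ∨ r) → ((¬u ∨ r) → ¬u) reduces to true regardless of the other variables. Either way (¬p ∨ r) → ((¬u ∨ r) → ¬u) holds.

The forward direction holds; the converse fails.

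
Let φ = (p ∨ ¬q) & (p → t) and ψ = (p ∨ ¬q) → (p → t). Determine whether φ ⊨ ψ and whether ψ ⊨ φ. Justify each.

(⇒) holds; (⇐) fails.

[⇒] Assume the antecedent. If p is true, the antecedent forces (p = T, q = F, t = T) or (p = T, q = T, t = T), and (p ∨ ¬q) → (p → t) holds there. If p is false, (p ∨ ¬q) → (p → t) reduces to true regardless of the other variables. Either way (p ∨ ¬q) → (p → t) holds.

[⇐] This fails. Under p = F, q = T, t = F, the left side is false but the right side is true.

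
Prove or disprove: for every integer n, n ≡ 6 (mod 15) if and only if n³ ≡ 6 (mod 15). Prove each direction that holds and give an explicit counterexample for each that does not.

Forward direction. Suppose n ≡ 6 (mod 15). Write n = 15j + 6. Then (15j + 6)³ = 3375j³ + 4050j² + 1620j + 216 = 15(225j³ + 270j² + 108j + 14) + 6, so n³ ≡ 6 (mod 15).

Converse. Suppose n³ ≡ 6 (mod 15). The only residue r in {0, …, 14} with r³ ≡ 6 (mod 15) is r = 6, so n ≡ 6 (mod 15).

The biconditional holds.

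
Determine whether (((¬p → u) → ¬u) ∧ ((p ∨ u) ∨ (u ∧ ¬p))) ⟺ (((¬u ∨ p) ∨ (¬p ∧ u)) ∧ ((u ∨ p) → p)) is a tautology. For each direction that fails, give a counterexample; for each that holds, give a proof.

Forward direction. Assume the antecedent. If u is true, the antecedent cannot hold. If u is false, the consequent reduces to true regardless of the other variables. Either way the consequent holds.

Converse. This fails. Under u = F, p = F, the left side is false but the right side is true.

Not equivalent: only (⇒) holds.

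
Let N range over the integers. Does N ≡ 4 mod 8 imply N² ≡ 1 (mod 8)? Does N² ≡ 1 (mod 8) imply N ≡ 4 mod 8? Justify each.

Both directions fail.

(→) This fails: take N = 4. Then 4 ≡ 4 (mod 8), but 4² = 16 ≡ 0 (mod 8), not 1.

(←) This fails: take N = 1. Then 1² = 1 ≡ 1 (mod 8), yet 1 ≡ 1 (mod 8), not 4.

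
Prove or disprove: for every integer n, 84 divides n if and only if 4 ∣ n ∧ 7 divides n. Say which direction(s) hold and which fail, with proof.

Only the forward direction holds.

Forward direction. If 84 ∣ n, write n = 84q. Since 84 = 21·4, n = 4·(21q), so 4 ∣ n; and since 84 = 12·7, n = 7·(12q), so 7 ∣ n.

Converse. This fails: take n = 28. Both 4 ∣ 28 and 7 ∣ 28, yet 28 is not a multiple of 84 (since 28 = 0·84 + 28), so 84 ∤ 28.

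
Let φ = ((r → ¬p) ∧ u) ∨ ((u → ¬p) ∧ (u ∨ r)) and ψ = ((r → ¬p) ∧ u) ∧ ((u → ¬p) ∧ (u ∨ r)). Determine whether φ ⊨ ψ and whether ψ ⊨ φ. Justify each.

(⇒) This fails. Under r = T, u = F, p = F, the left side is true but the right side is false.

(⇐) Assume the antecedent. If r is true, the antecedent forces (r = T, u = T, p = F), and the consequent holds there. If r is false, the antecedent forces (r = F, u = T, p = F), and the consequent holds there. Either way the consequent holds.

(⇒) fails; (⇐) holds.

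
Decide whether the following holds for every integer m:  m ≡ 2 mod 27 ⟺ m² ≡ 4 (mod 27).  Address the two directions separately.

Only the forward direction holds.

(→) Suppose m ≡ 2 mod 27. Write m = 27j + 2. Then (27j + 2)² = 729j² + 108j + 4 = 27(27j² + 4j) + 4, so m² ≡ 4 (mod 27).

(←) This fails: take m = 25. Then 25² = 625 ≡ 4 (mod 27), yet 25 ≡ 25 (mod 27), not 2.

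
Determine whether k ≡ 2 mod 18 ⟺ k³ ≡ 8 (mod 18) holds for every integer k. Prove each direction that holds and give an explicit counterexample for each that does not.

[⇒] Suppose k ≡ 2 mod 18. Write k = 18j + 2. Then (18j + 2)³ = 5832j³ + 1944j² + 216j + 8 = 18(324j³ + 108j² + 12j) + 8, so k³ ≡ 8 (mod 18).

[⇐] This fails: take k = 8. Then 8³ = 512 ≡ 8 (mod 18), yet 8 ≡ 8 (mod 18), not 2.

The forward direction holds; the converse fails.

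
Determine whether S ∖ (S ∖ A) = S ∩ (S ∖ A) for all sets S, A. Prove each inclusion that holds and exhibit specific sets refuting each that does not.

Both inclusions fail.

(⊆) This inclusion fails. Take S = {1}, A = {1}; then 1 ∈ S ∖ (S ∖ A) but 1 ∉ S ∩ (S ∖ A).

(⊇) This inclusion fails. Take S = {1}, A = ∅; then 1 ∈ S ∩ (S ∖ A) but 1 ∉ S ∖ (S ∖ A).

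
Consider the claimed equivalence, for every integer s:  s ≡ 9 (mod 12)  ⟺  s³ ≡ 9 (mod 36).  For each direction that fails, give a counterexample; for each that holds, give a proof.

[⇒] Suppose s ≡ 9 (mod 12). Working modulo 36, s ∈ {9, 21, 33}; for each such r, r³ ≡ 9 (mod 36).

[⇐] Conversely, the residues r modulo 36 with r³ ≡ 9 (mod 36) are exactly {9, 21, 33}, and each is ≡ 9 (mod 12).

Both directions hold; the statement is true.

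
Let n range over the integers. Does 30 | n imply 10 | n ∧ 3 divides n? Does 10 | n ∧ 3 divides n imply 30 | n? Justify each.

Equivalent; both directions hold.

Forward direction. If 30 ∣ n, write n = 30q. Since 30 = 3·10, n = 10·(3q), so 10 ∣ n; and since 30 = 10·3, n = 3·(10q), so 3 ∣ n.

Converse. Suppose 10 ∣ n and 3 ∣ n. Any common multiple of 10 and 3 is a multiple of their lcm; here gcd(10, 3) = 1, so lcm(10, 3) = 10·3 = 30, so 30 ∣ n.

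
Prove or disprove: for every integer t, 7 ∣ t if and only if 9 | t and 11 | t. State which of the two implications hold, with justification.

Both directions fail.

(⇒) This fails: take t = 7. Certainly 7 ∣ 7, but 9 ∤ 7.

(⇐) This fails: take t = 99. Both 9 ∣ 99 and 11 ∣ 99, yet 99 is not a multiple of 7 (since 99 = 14·7 + 1), so 7 ∤ 99.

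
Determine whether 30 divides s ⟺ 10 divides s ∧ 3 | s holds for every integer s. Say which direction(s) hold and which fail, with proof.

Both implications hold.

(→) If 30 ∣ s, write s = 30q. Since 30 = 3·10, s = 10·(3q), so 10 ∣ s; and since 30 = 10·3, s = 3·(10q), so 3 ∣ s.

(←) Suppose 10 ∣ s and 3 ∣ s. Any common multiple of 10 and 3 is a multiple of their lcm; here gcd(10, 3) = 1, so lcm(10, 3) = 10·3 = 30, so 30 ∣ s.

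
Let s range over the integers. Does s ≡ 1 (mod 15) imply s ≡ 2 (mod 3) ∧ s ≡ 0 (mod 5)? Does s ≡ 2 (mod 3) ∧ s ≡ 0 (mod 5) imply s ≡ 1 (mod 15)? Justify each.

Neither direction holds.

[⇒] This fails: s = 1 gives 1 ≡ 1 (mod 15) but 1 ≡ 1 (mod 3), so the conjunction on the right does not hold.

[⇐] This fails: s = 5 satisfies both congruences on the right (5 ≡ 2 mod 3 and 5 ≡ 0 mod 5) yet 5 ≡ 5 (mod 15), not 1.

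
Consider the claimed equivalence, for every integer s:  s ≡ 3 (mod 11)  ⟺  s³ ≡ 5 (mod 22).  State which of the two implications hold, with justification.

(⇒) fails; (⇐) holds.

(⟹) This fails: take s = 14. Then 14 ≡ 3 (mod 11), but 14³ = 2744 ≡ 16 (mod 22), not 5.

(⟸) Conversely, the residues r modulo 22 with r³ ≡ 5 (mod 22) are exactly {3}, and each is ≡ 3 (mod 11).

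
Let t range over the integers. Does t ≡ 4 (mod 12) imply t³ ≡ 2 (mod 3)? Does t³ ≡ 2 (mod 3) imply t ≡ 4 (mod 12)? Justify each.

(⇒) This fails: take t = 4. Then 4 ≡ 4 (mod 12), but 4³ = 64 ≡ 1 (mod 3), not 2.

(⇐) This fails: take t = 2. Then 2³ = 8 ≡ 2 (mod 3), yet 2 ≡ 2 (mod 12), not 4.

Neither implication holds.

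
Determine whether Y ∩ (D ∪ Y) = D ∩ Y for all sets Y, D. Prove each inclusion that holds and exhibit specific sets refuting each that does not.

Only the reverse inclusion holds.

(⊆) This inclusion fails. Take Y = {1}, D = ∅; then 1 ∈ Y ∩ (D ∪ Y) but 1 ∉ D ∩ Y.

(⊇) Let x ∈ D ∩ Y. Then x ∈ Y ∩ D, from which x ∈ Y ∩ (D ∪ Y).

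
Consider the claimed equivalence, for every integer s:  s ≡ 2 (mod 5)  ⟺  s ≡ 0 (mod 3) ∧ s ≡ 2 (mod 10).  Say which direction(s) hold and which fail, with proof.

(⇒) fails; (⇐) holds.

Converse. If s ≡ 0 (mod 3) and s ≡ 2 (mod 10), then by the Chinese remainder theorem s ≡ 12 (mod 30). Since 12 ≡ 2 (mod 5) and 5 ∣ 30, we get s ≡ 2 (mod 5).

Forward direction. This fails: s = 2 gives 2 ≡ 2 (mod 5) but 2 ≡ 2 (mod 3), so the conjunction on the right does not hold.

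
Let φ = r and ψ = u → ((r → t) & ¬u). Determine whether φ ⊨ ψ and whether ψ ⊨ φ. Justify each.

Neither direction holds.

[⇒] This fails. Under r = T, t = F, u = T, the left side is true but the right side is false.

[⇐] This fails. Under r = F, t = F, u = F, the left side is false but the right side is true.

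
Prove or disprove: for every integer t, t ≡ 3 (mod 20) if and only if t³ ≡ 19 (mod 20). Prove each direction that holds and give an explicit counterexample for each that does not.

[⇒] This fails: take t = 3. Then 3 ≡ 3 (mod 20), but 3³ = 27 ≡ 7 (mod 20), not 19.

[⇐] This fails: take t = 19. Then 19³ = 6859 ≡ 19 (mod 20), yet 19 ≡ 19 (mod 20), not 3.

Neither direction holds.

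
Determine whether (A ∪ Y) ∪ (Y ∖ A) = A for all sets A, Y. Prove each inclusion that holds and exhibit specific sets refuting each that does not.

Only the reverse inclusion holds.

Forward inclusion. This inclusion fails. Take A = ∅, Y = {1}; then 1 ∈ (A ∪ Y) ∪ (Y ∖ A) but 1 ∉ A.

Reverse inclusion. Let x ∈ A. Then either x ∈ A and x ∉ Y; or x ∈ A ∩ Y. In each case x ∈ (A ∪ Y) ∪ (Y ∖ A), so A ⊆ (A ∪ Y) ∪ (Y ∖ A).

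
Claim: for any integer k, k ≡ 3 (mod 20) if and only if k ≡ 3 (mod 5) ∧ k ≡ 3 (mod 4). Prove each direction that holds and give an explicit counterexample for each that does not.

(→) Suppose k ≡ 3 (mod 20); write k = 20j + 3. Since 5 ∣ 20, reducing mod 5 gives k ≡ 3 (mod 5); since 4 ∣ 20, reducing mod 4 gives k ≡ 3 (mod 4).

(←) Conversely, if k ≡ 3 (mod 5) and k ≡ 3 (mod 4), then by the Chinese remainder theorem k ≡ 3 (mod 20). This is exactly k ≡ 3 (mod 20).

The biconditional holds.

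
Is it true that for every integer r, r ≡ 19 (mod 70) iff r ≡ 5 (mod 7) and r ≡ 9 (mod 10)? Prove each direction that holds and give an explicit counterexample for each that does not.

(⟹) Suppose r ≡ 19 (mod 70); write r = 70j + 19. Since 7 ∣ 70, reducing mod 7 gives r ≡ 19 ≡ 5 (mod 7); since 10 ∣ 70, reducing mod 10 gives r ≡ 19 ≡ 9 (mod 10).

(⟸) Conversely, if r ≡ 5 (mod 7) and r ≡ 9 (mod 10), then by the Chinese remainder theorem r ≡ 19 (mod 70). This is exactly r ≡ 19 (mod 70).

Both implications hold.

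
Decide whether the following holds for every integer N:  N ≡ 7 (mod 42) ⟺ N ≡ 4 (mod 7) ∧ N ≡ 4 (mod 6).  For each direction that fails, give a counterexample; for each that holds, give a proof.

(→) This fails: N = 7 gives 7 ≡ 7 (mod 42) but 7 ≡ 0 (mod 7), so the conjunction on the right does not hold.

(←) This fails: N = 4 satisfies both congruences on the right (4 ≡ 4 mod 7 and 4 ≡ 4 mod 6) yet 4 ≡ 4 (mod 42), not 7.

(⇒) fails and (⇐) fails.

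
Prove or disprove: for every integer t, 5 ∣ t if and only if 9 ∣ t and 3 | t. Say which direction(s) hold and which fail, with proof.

(→) This fails: take t = 5. Certainly 5 ∣ 5, but 9 ∤ 5.

(←) This fails: take t = 9. Both 9 ∣ 9 and 3 ∣ 9, yet 9 is not a multiple of 5 (since 9 = 1·5 + 4), so 5 ∤ 9.

Both directions fail.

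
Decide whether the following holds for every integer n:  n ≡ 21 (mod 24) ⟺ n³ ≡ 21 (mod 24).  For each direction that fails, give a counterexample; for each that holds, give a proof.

Both implications hold.

[⇒] Suppose n ≡ 21 (mod 24). Write n = 24j + 21. Then (24j + 21)³ = 13824j³ + 36288j² + 31752j + 9261 = 24(576j³ + 1512j² + 1323j + 385) + 21, so n³ ≡ 21 (mod 24).

[⇐] Conversely, suppose n³ ≡ 21 (mod 24). The only residue r in {0, …, 23} with r³ ≡ 21 (mod 24) is r = 21, so n ≡ 21 (mod 24).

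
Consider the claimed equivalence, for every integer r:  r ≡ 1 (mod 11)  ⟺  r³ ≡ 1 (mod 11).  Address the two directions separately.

(→) Suppose r ≡ 1 (mod 11). Write r = 11j + 1. Then (11j + 1)³ = 1331j³ + 363j² + 33j + 1 = 11(121j³ + 33j² + 3j) + 1, so r³ ≡ 1 (mod 11).

(←) Conversely, suppose r³ ≡ 1 (mod 11). The only residue r in {0, …, 10} with r³ ≡ 1 (mod 11) is r = 1, so r ≡ 1 (mod 11).

Equivalent; both directions hold.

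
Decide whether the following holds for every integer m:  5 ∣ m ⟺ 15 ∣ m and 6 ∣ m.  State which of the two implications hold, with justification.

(→) This fails: take m = 5. Certainly 5 ∣ 5, but 15 ∤ 5.

(←) Suppose 15 ∣ m and 6 ∣ m. Any common multiple of 15 and 6 is a multiple of their lcm; here lcm(15, 6) = 15·6/gcd(15, 6) = 90/3 = 30, so 30 ∣ m. Since 5 ∣ 30, it follows that 5 ∣ m.

Not equivalent: only (⇐) holds.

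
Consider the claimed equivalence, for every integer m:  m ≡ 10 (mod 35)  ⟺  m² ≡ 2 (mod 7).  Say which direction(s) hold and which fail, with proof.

[⇐] This fails: take m = 3. Then 3² = 9 ≡ 2 (mod 7), yet 3 ≡ 3 (mod 35), not 10.

[⇒] Suppose m ≡ 10 (mod 35). Then m² ≡ 10² = 100 (mod 35), and since 7 ∣ 35, also m² ≡ 2 (mod 7).

Only the forward implication holds.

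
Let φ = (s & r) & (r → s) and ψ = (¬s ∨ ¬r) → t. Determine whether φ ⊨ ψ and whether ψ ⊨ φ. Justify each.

(←) This fails. Under t = T, r = F, s = F, the left side is false but the right side is true.

(→) Assume the antecedent. If t is true, (¬s ∨ ¬r) → t reduces to true regardless of the other variables. If t is false, the antecedent forces (t = F, r = T, s = T), and (¬s ∨ ¬r) → t holds there. Either way (¬s ∨ ¬r) → t holds.

Only the forward direction holds.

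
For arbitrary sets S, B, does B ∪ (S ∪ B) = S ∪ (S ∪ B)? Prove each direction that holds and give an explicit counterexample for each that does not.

The two sets are equal.

(⟹) Let x ∈ B ∪ (S ∪ B). Then either x ∈ S and x ∉ B; or x ∈ B and x ∉ S; or x ∈ S ∩ B. In each case x ∈ S ∪ (S ∪ B), so B ∪ (S ∪ B) ⊆ S ∪ (S ∪ B).

(⟸) Let x ∈ S ∪ (S ∪ B). Then either x ∈ S and x ∉ B; or x ∈ B and x ∉ S; or x ∈ S ∩ B. In each case x ∈ B ∪ (S ∪ B), so S ∪ (S ∪ B) ⊆ B ∪ (S ∪ B).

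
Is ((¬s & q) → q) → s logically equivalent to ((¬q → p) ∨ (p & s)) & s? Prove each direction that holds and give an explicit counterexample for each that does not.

(⇒) This fails. Under q = F, s = T, p = F, the left side is true but the right side is false.

(⇐) Assume the antecedent. If q is true, the antecedent forces (q = T, s = T, p = F) or (q = T, s = T, p = T), and ((¬s & q) → q) → s holds there. If q is false, the antecedent forces (q = F, s = T, p = T), and ((¬s & q) → q) → s holds there. Either way ((¬s & q) → q) → s holds.

The forward direction fails; the converse holds.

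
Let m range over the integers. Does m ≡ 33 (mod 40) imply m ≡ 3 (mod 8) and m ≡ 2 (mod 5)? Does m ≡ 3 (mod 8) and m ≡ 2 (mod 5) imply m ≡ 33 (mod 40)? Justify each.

Forward direction. This fails: m = 33 gives 33 ≡ 33 (mod 40) but 33 ≡ 1 (mod 8), so the conjunction on the right does not hold.

Converse. This fails: m = 27 satisfies both congruences on the right (27 ≡ 3 mod 8 and 27 ≡ 2 mod 5) yet 27 ≡ 27 (mod 40), not 33.

Neither implication holds.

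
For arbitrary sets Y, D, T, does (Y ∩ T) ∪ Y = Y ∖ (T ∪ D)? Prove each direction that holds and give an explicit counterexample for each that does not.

The sets are not equal: only the reverse inclusion holds.

(⟸) Let x ∈ Y ∖ (T ∪ D). Then x ∈ Y and x ∉ D, T, from which x ∈ (Y ∩ T) ∪ Y.

(⟹) This inclusion fails. Take Y = {1}, D = {1}, T = ∅; then 1 ∈ (Y ∩ T) ∪ Y but 1 ∉ Y ∖ (T ∪ D).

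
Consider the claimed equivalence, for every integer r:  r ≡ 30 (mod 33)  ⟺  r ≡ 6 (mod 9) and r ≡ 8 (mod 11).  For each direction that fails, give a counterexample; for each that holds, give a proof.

(⟹) This fails: r = 30 gives 30 ≡ 30 (mod 33) but 30 ≡ 3 (mod 9), so the conjunction on the right does not hold.

(⟸) Conversely, if r ≡ 6 (mod 9) and r ≡ 8 (mod 11), then by the Chinese remainder theorem r ≡ 96 (mod 99). Since 96 ≡ 30 (mod 33) and 33 ∣ 99, we get r ≡ 30 (mod 33).

Not equivalent: only (⇐) holds.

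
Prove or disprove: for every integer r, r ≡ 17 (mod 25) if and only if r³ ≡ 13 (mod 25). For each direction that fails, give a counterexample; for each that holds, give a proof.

The biconditional holds.

(⇒) Suppose r ≡ 17 (mod 25). Write r = 25j + 17. Then (25j + 17)³ = 15625j³ + 31875j² + 21675j + 4913 = 25(625j³ + 1275j² + 867j + 196) + 13, so r³ ≡ 13 (mod 25).

(⇐) Conversely, suppose r³ ≡ 13 (mod 25). The only residue r in {0, …, 24} with r³ ≡ 13 (mod 25) is r = 17, so r ≡ 17 (mod 25).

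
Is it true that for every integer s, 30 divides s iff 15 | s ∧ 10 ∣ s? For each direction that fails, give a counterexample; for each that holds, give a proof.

Both directions hold; the statement is true.

(⇒) If 30 ∣ s, write s = 30q. Since 30 = 2·15, s = 15·(2q), so 15 ∣ s; and since 30 = 3·10, s = 10·(3q), so 10 ∣ s.

(⇐) Suppose 15 ∣ s and 10 ∣ s. Any common multiple of 15 and 10 is a multiple of their lcm; here lcm(15, 10) = 15·10/gcd(15, 10) = 150/5 = 30, so 30 ∣ s.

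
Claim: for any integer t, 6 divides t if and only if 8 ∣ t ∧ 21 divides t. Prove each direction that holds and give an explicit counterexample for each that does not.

The forward direction fails; the converse holds.

(⟸) Suppose 8 ∣ t and 21 ∣ t. Any common multiple of 8 and 21 is a multiple of their lcm; here gcd(8, 21) = 1, so lcm(8, 21) = 8·21 = 168, so 168 ∣ t. Since 6 ∣ 168, it follows that 6 ∣ t.

(⟹) This fails: take t = 6. Certainly 6 ∣ 6, but 8 ∤ 6.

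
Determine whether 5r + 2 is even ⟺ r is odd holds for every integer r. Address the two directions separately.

Both directions fail.

Forward direction. This fails: r = 2 gives 5r + 2 = 12, which is even, but 2 is even, not odd.

Converse. This also fails: r = 1 is odd, but 5r + 2 = 7 is odd, not even.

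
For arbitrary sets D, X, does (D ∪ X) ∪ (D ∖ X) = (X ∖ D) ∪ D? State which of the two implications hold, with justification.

Forward inclusion. Let x ∈ (D ∪ X) ∪ (D ∖ X). Then either x ∈ D and x ∉ X; or x ∈ X and x ∉ D; or x ∈ D ∩ X. In each case x ∈ (X ∖ D) ∪ D, so (D ∪ X) ∪ (D ∖ X) ⊆ (X ∖ D) ∪ D.

Reverse inclusion. Let x ∈ (X ∖ D) ∪ D. Then either x ∈ D and x ∉ X; or x ∈ X and x ∉ D; or x ∈ D ∩ X. In each case x ∈ (D ∪ X) ∪ (D ∖ X), so (X ∖ D) ∪ D ⊆ (D ∪ X) ∪ (D ∖ X).

Both inclusions hold; the sets are equal.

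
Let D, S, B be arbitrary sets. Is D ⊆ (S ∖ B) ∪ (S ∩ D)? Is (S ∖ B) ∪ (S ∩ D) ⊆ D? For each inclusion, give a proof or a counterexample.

(⊆) This inclusion fails. Take D = {1}, S = ∅, B = ∅; then 1 ∈ D but 1 ∉ (S ∖ B) ∪ (S ∩ D).

(⊇) This inclusion fails. Take D = ∅, S = {1}, B = ∅; then 1 ∈ (S ∖ B) ∪ (S ∩ D) but 1 ∉ D.

Both inclusions fail.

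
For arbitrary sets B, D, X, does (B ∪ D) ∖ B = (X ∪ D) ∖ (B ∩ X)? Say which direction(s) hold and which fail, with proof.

Forward inclusion. Let x ∈ (B ∪ D) ∖ B. Then either x ∈ D and x ∉ B, X; or x ∈ D ∩ X and x ∉ B. In each case x ∈ (X ∪ D) ∖ (B ∩ X), so (B ∪ D) ∖ B ⊆ (X ∪ D) ∖ (B ∩ X).

Reverse inclusion. This inclusion fails. Take B = {1}, D = {1}, X = ∅; then 1 ∈ (X ∪ D) ∖ (B ∩ X) but 1 ∉ (B ∪ D) ∖ B.

(⊆) holds; (⊇) fails.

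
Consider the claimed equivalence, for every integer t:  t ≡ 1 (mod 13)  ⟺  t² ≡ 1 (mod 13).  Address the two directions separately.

Forward direction. Suppose t ≡ 1 (mod 13). Write t = 13j + 1. Then (13j + 1)² = 169j² + 26j + 1 = 13(13j² + 2j) + 1, so t² ≡ 1 (mod 13).

Converse. This fails: take t = 12. Then 12² = 144 ≡ 1 (mod 13), yet 12 ≡ 12 (mod 13), not 1.

The forward direction holds; the converse fails.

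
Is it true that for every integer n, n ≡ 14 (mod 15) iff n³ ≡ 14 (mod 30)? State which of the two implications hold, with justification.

(⇒) This fails: take n = 29. Then 29 ≡ 14 (mod 15), but 29³ = 24389 ≡ 29 (mod 30), not 14.

(⇐) Conversely, the residues r modulo 30 with r³ ≡ 14 (mod 30) are exactly {14}, and each is ≡ 14 (mod 15).

Only the reverse direction holds.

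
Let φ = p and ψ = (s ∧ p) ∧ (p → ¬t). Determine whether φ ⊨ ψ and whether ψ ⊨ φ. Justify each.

(⟹) This fails. Under s = F, t = F, p = T, the left side is true but the right side is false.

(⟸) Assume the antecedent. If s is true, the antecedent forces (s = T, t = F, p = T), and p holds there. If s is false, the antecedent cannot hold. Either way p holds.

Not equivalent: only (⇐) holds.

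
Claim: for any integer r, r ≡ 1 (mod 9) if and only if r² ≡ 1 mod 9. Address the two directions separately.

(⇒) holds; (⇐) fails.

(⟹) Suppose r ≡ 1 (mod 9). Write r = 9j + 1. Then (9j + 1)² = 81j² + 18j + 1 = 9(9j² + 2j) + 1, so r² ≡ 1 (mod 9).

(⟸) This fails: take r = 8. Then 8² = 64 ≡ 1 (mod 9), yet 8 ≡ 8 (mod 9), not 1.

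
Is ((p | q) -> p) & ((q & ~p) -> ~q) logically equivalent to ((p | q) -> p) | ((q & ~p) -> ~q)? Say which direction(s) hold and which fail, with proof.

Both directions hold.

(→) Assume the antecedent. If q is true, the antecedent forces (q = T, p = T), and the consequent holds there. If q is false, the consequent reduces to true regardless of the other variables. Either way the consequent holds.

(←) Assume the antecedent. If q is true, the antecedent forces (q = T, p = T), and the consequent holds there. If q is false, the consequent reduces to true regardless of the other variables. Either way the consequent holds.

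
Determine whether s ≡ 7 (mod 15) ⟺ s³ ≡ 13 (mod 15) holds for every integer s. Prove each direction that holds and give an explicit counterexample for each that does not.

Both directions hold.

[⇐] Suppose s³ ≡ 13 (mod 15). The only residue r in {0, …, 14} with r³ ≡ 13 (mod 15) is r = 7, so s ≡ 7 (mod 15).

[⇒] Suppose s ≡ 7 (mod 15). Write s = 15j + 7. Then (15j + 7)³ = 3375j³ + 4725j² + 2205j + 343 = 15(225j³ + 315j² + 147j + 22) + 13, so s³ ≡ 13 (mod 15).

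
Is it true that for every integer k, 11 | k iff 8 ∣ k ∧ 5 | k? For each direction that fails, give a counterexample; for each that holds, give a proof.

Neither implication holds.

(⇒) This fails: take k = 11. Certainly 11 ∣ 11, but 8 ∤ 11.

(⇐) This fails: take k = 40. Both 8 ∣ 40 and 5 ∣ 40, yet 40 is not a multiple of 11 (since 40 = 3·11 + 7), so 11 ∤ 40.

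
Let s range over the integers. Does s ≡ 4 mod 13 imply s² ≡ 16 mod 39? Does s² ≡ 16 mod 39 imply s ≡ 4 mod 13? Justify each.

Both directions fail.

(→) This fails: take s = 30. Then 30 ≡ 4 (mod 13), but 30² = 900 ≡ 3 (mod 39), not 16.

(←) This fails: take s = 22. Then 22² = 484 ≡ 16 (mod 39), yet 22 ≡ 9 (mod 13), not 4.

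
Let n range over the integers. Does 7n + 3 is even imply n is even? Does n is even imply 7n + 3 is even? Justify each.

(⟹) This fails: n = 5 gives 7n + 3 = 38, which is even, but 5 is odd, not even.

(⟸) This also fails: n = 6 is even, but 7n + 3 = 45 is odd, not even.

Neither direction holds.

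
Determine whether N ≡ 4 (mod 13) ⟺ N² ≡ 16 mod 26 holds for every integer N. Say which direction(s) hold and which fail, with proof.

(⇒) This fails: take N = 17. Then 17 ≡ 4 (mod 13), but 17² = 289 ≡ 3 (mod 26), not 16.

(⇐) This fails: take N = 22. Then 22² = 484 ≡ 16 (mod 26), yet 22 ≡ 9 (mod 13), not 4.

Neither direction holds.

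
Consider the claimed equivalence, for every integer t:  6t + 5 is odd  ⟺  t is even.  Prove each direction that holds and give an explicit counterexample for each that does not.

Only the converse holds.

(⟹) This fails: take t = 3. Then 6t + 5 = 23, which is odd, yet t = 3 is odd, not even.

(⟸) Suppose t is even. Since 6 is even, 6t is even for every t, so 6t + 5 has the same parity as 5, which is odd. Hence 6t + 5 is odd.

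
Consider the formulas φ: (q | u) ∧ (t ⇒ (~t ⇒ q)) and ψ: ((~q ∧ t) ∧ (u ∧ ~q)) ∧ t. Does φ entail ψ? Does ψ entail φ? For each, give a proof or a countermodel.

(⇒) fails; (⇐) holds.

[⇒] This fails. Under q = T, t = F, u = F, the left side is true but the right side is false.

[⇐] Assume the antecedent. If q is true, the antecedent cannot hold. If q is false, the antecedent forces (q = F, t = T, u = T), and (q | u) ∧ (t ⇒ (~t ⇒ q)) holds there. Either way (q | u) ∧ (t ⇒ (~t ⇒ q)) holds.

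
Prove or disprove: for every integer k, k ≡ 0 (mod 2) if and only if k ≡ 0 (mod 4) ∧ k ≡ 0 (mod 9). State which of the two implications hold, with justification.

The forward direction fails; the converse holds.

(→) This fails: k = 32 gives 32 ≡ 0 (mod 2) but 32 ≡ 5 (mod 9), so the conjunction on the right does not hold.

(←) Conversely, if k ≡ 0 (mod 4) and k ≡ 0 (mod 9), then by the Chinese remainder theorem k ≡ 0 (mod 36). Since 0 ≡ 0 (mod 2) and 2 ∣ 36, we get k ≡ 0 (mod 2).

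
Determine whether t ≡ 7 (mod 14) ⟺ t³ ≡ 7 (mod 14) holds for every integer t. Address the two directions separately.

The biconditional holds.

(⟸) Suppose t³ ≡ 7 (mod 14). The only residue r in {0, …, 13} with r³ ≡ 7 (mod 14) is r = 7, so t ≡ 7 (mod 14).

(⟹) Suppose t ≡ 7 (mod 14). Write t = 14j + 7. Then (14j + 7)³ = 2744j³ + 4116j² + 2058j + 343 = 14(196j³ + 294j² + 147j + 24) + 7, so t³ ≡ 7 (mod 14).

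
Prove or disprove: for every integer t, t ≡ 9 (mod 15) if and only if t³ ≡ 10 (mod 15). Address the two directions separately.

Neither direction holds.

(⇒) This fails: take t = 9. Then 9 ≡ 9 (mod 15), but 9³ = 729 ≡ 9 (mod 15), not 10.

(⇐) This fails: take t = 10. Then 10³ = 1000 ≡ 10 (mod 15), yet 10 ≡ 10 (mod 15), not 9.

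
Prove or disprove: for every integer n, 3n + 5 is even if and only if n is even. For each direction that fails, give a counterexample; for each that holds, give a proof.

[⇒] This fails: n = 7 gives 3n + 5 = 26, which is even, but 7 is odd, not even.

[⇐] This also fails: n = 0 is even, but 3n + 5 = 5 is odd, not even.

Neither direction holds.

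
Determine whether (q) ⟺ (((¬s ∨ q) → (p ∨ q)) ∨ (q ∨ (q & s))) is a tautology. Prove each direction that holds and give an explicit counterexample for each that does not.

(⇒) holds; (⇐) fails.

(⟸) This fails. Under q = F, p = T, s = F, the left side is false but the right side is true.

(⟹) Assume the antecedent. If q is true, the consequent reduces to true regardless of the other variables. If q is false, the antecedent cannot hold. Either way the consequent holds.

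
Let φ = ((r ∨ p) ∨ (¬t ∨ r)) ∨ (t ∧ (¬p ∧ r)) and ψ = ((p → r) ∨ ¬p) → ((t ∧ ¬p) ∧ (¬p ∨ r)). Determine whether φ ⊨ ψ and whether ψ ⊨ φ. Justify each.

Both directions fail.

(⇒) This fails. Under r = F, t = F, p = F, the left side is true but the right side is false.

(⇐) This fails. Under r = F, t = T, p = F, the left side is false but the right side is true.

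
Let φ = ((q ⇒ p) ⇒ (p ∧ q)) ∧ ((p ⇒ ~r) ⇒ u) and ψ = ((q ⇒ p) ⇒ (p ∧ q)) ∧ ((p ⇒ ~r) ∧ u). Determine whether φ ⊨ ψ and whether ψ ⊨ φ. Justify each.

Converse. Assume the antecedent. If p is true, the antecedent forces (q = T, p = T, r = F, u = T), and the consequent holds there. If p is false, the antecedent forces (q = T, p = F, r = F, u = T) or (q = T, p = F, r = T, u = T), and the consequent holds there. Either way the consequent holds.

Forward direction. This fails. Under q = T, p = T, r = T, u = F, the left side is true but the right side is false.

(⇒) fails; (⇐) holds.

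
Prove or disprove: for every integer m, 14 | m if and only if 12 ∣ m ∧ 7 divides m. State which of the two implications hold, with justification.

Not equivalent: only (⇐) holds.

(→) This fails: take m = 14. Certainly 14 ∣ 14, but 12 ∤ 14.

(←) Suppose 12 ∣ m and 7 ∣ m. Any common multiple of 12 and 7 is a multiple of their lcm; here gcd(12, 7) = 1, so lcm(12, 7) = 12·7 = 84, so 84 ∣ m. Since 14 ∣ 84, it follows that 14 ∣ m.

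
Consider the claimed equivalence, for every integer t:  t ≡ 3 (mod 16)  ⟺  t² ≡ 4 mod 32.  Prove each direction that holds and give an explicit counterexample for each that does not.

Both directions fail.

Forward direction. This fails: take t = 3. Then 3 ≡ 3 (mod 16), but 3² = 9 ≡ 9 (mod 32), not 4.

Converse. This fails: take t = 2. Then 2² = 4 ≡ 4 (mod 32), yet 2 ≡ 2 (mod 16), not 3.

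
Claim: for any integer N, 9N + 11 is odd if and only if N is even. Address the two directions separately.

The biconditional holds.

(→) Suppose 9N + 11 is odd. Since 9 is odd, 9N and N have the same parity, so 9N + 11 ≡ N + 11 (mod 2). As 11 is odd, 9N + 11 is odd exactly when N is even. Thus N is even.

(←) Conversely, suppose N is even; write N = 2j. Then 9N + 11 = 9·(2j) + 11 = 2·9j + 11, which is odd.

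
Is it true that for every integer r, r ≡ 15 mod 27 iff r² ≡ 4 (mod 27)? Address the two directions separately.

(⟹) This fails: take r = 15. Then 15 ≡ 15 (mod 27), but 15² = 225 ≡ 9 (mod 27), not 4.

(⟸) This fails: take r = 2. Then 2² = 4 ≡ 4 (mod 27), yet 2 ≡ 2 (mod 27), not 15.

Neither direction holds.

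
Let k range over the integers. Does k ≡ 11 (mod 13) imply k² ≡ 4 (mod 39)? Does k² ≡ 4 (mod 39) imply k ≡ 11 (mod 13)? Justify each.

Neither direction holds.

Forward direction. This fails: take k = 24. Then 24 ≡ 11 (mod 13), but 24² = 576 ≡ 30 (mod 39), not 4.

Converse. This fails: take k = 2. Then 2² = 4 ≡ 4 (mod 39), yet 2 ≡ 2 (mod 13), not 11.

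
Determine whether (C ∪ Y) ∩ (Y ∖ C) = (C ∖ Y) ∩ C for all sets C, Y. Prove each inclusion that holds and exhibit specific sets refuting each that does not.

(⟹) This inclusion fails. Take C = ∅, Y = {1}; then 1 ∈ (C ∪ Y) ∩ (Y ∖ C) but 1 ∉ (C ∖ Y) ∩ C.

(⟸) This inclusion fails. Take C = {1}, Y = ∅; then 1 ∈ (C ∖ Y) ∩ C but 1 ∉ (C ∪ Y) ∩ (Y ∖ C).

Neither inclusion holds.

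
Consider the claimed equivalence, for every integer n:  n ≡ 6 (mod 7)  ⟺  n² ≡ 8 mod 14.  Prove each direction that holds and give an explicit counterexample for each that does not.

Neither direction holds.

(⇒) This fails: take n = 13. Then 13 ≡ 6 (mod 7), but 13² = 169 ≡ 1 (mod 14), not 8.

(⇐) This fails: take n = 8. Then 8² = 64 ≡ 8 (mod 14), yet 8 ≡ 1 (mod 7), not 6.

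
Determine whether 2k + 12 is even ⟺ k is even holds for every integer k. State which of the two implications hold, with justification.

[⇒] This fails: take k = 7. Then 2k + 12 = 26, which is even, yet k = 7 is odd, not even.

[⇐] Suppose k is even. Since 2 is even, 2k is even for every k, so 2k + 12 has the same parity as 12, which is even. Hence 2k + 12 is even.

Only the converse holds.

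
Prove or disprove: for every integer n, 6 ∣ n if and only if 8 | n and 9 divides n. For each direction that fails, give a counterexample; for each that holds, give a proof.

(⟹) This fails: take n = 6. Certainly 6 ∣ 6, but 8 ∤ 6.

(⟸) Suppose 8 ∣ n and 9 ∣ n. Any common multiple of 8 and 9 is a multiple of their lcm; here gcd(8, 9) = 1, so lcm(8, 9) = 8·9 = 72, so 72 ∣ n. Since 6 ∣ 72, it follows that 6 ∣ n.

The forward direction fails; the converse holds.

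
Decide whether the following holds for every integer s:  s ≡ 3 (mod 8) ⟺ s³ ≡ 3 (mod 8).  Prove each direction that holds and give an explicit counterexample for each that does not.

(⇐) For the converse, argue contrapositively. If s ≢ 3 (mod 8), then s is congruent to one of 0, 1, 2, 4, 5, 6, 7 modulo 8, and these give s³ ≡ 0, 1, 0, 0, 5, 0, 7 respectively — never 3.

(⇒) Suppose s ≡ 3 (mod 8). Write s = 8j + 3. Then (8j + 3)³ = 512j³ + 576j² + 216j + 27 = 8(64j³ + 72j² + 27j + 3) + 3, so s³ ≡ 3 (mod 8).

The biconditional holds.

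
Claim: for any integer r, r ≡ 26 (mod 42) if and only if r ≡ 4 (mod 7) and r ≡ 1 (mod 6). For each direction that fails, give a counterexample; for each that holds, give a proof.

Forward direction. This fails: r = 26 gives 26 ≡ 26 (mod 42) but 26 ≡ 5 (mod 7), so the conjunction on the right does not hold.

Converse. This fails: r = 25 satisfies both congruences on the right (25 ≡ 4 mod 7 and 25 ≡ 1 mod 6) yet 25 ≡ 25 (mod 42), not 26.

Neither implication holds.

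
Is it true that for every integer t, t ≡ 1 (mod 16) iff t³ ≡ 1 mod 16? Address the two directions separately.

Both directions hold; the statement is true.

Converse. Suppose t³ ≡ 1 (mod 16). The only residue r in {0, …, 15} with r³ ≡ 1 (mod 16) is r = 1, so t ≡ 1 (mod 16).

Forward direction. Suppose t ≡ 1 (mod 16). Write t = 16j + 1. Then (16j + 1)³ = 4096j³ + 768j² + 48j + 1 = 16(256j³ + 48j² + 3j) + 1, so t³ ≡ 1 (mod 16).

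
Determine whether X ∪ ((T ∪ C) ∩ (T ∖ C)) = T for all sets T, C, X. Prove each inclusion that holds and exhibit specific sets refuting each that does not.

(⊆) This inclusion fails. Take T = ∅, C = ∅, X = {1}; then 1 ∈ X ∪ ((T ∪ C) ∩ (T ∖ C)) but 1 ∉ T.

(⊇) This inclusion fails. Take T = {1}, C = {1}, X = ∅; then 1 ∈ T but 1 ∉ X ∪ ((T ∪ C) ∩ (T ∖ C)).

Neither inclusion holds.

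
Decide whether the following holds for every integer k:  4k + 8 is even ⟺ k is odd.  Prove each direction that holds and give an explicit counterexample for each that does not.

Forward direction. This fails: take k = 2. Then 4k + 8 = 16, which is even, yet k = 2 is even, not odd.

Converse. Suppose k is odd. Since 4 is even, 4k is even for every k, so 4k + 8 has the same parity as 8, which is even. Hence 4k + 8 is even.

Not equivalent: only (⇐) holds.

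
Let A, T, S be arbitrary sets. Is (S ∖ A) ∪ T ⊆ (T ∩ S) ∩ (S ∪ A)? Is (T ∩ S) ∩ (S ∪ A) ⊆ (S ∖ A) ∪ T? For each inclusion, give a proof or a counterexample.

Only the reverse inclusion holds.

Forward inclusion. This inclusion fails. Take A = ∅, T = {1}, S = ∅; then 1 ∈ (S ∖ A) ∪ T but 1 ∉ (T ∩ S) ∩ (S ∪ A).

Reverse inclusion. Let x ∈ (T ∩ S) ∩ (S ∪ A). Then either x ∈ T ∩ S and x ∉ A; or x ∈ A ∩ T ∩ S. In each case x ∈ (S ∖ A) ∪ T, so (T ∩ S) ∩ (S ∪ A) ⊆ (S ∖ A) ∪ T.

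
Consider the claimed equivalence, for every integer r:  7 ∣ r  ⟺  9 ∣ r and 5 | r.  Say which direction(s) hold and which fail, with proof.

Neither implication holds.

Forward direction. This fails: take r = 7. Certainly 7 ∣ 7, but 9 ∤ 7.

Converse. This fails: take r = 45. Both 9 ∣ 45 and 5 ∣ 45, yet 45 is not a multiple of 7 (since 45 = 6·7 + 3), so 7 ∤ 45.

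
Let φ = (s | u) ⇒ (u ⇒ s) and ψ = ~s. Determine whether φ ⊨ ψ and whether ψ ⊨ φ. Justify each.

Forward direction. This fails. Under s = T, u = F, the left side is true but the right side is false.

Converse. This fails. Under s = F, u = T, the left side is false but the right side is true.

Both directions fail.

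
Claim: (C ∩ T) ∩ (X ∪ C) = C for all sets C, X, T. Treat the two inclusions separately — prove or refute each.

(⊇) This inclusion fails. Take C = {1}, X = ∅, T = ∅; then 1 ∈ C but 1 ∉ (C ∩ T) ∩ (X ∪ C).

(⊆) Let x ∈ (C ∩ T) ∩ (X ∪ C). Then either x ∈ C ∩ T and x ∉ X; or x ∈ C ∩ X ∩ T. In each case x ∈ C, so (C ∩ T) ∩ (X ∪ C) ⊆ C.

(⊆) holds; (⊇) fails.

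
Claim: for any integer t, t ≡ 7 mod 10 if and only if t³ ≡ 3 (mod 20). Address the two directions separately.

Converse. The residues r modulo 20 with r³ ≡ 3 (mod 20) are exactly {7}, and each is ≡ 7 (mod 10).

Forward direction. This fails: take t = 17. Then 17 ≡ 7 (mod 10), but 17³ = 4913 ≡ 13 (mod 20), not 3.

(⇒) fails; (⇐) holds.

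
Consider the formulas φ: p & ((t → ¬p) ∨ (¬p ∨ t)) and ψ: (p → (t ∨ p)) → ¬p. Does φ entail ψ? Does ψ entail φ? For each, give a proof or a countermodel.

(→) This fails. Under p = T, t = F, the left side is true but the right side is false.

(←) This fails. Under p = F, t = F, the left side is false but the right side is true.

(⇒) fails and (⇐) fails.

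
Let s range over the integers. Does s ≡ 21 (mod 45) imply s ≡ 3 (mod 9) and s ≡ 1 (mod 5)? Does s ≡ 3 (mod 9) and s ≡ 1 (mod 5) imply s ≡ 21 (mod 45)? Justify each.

Both directions hold.

Forward direction. Suppose s ≡ 21 (mod 45); write s = 45j + 21. Since 9 ∣ 45, reducing mod 9 gives s ≡ 21 ≡ 3 (mod 9); since 5 ∣ 45, reducing mod 5 gives s ≡ 21 ≡ 1 (mod 5).

Converse. If s ≡ 3 (mod 9) and s ≡ 1 (mod 5), then by the Chinese remainder theorem s ≡ 21 (mod 45). This is exactly s ≡ 21 (mod 45).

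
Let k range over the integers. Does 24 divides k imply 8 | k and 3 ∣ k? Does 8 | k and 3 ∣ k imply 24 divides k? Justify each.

[⇒] If 24 ∣ k, write k = 24q. Since 24 = 3·8, k = 8·(3q), so 8 ∣ k; and since 24 = 8·3, k = 3·(8q), so 3 ∣ k.

[⇐] Suppose 8 ∣ k and 3 ∣ k. Any common multiple of 8 and 3 is a multiple of their lcm; here gcd(8, 3) = 1, so lcm(8, 3) = 8·3 = 24, so 24 ∣ k.

Both implications hold.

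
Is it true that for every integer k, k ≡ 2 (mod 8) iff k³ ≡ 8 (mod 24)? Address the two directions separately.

(⇒) fails and (⇐) fails.

[⇒] This fails: take k = 10. Then 10 ≡ 2 (mod 8), but 10³ = 1000 ≡ 16 (mod 24), not 8.

[⇐] This fails: take k = 8. Then 8³ = 512 ≡ 8 (mod 24), yet 8 ≡ 0 (mod 8), not 2.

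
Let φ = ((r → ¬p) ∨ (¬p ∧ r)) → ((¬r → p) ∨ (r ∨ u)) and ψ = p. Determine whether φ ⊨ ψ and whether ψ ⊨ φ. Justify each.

(⟹) This fails. Under u = T, r = F, p = F, the left side is true but the right side is false.

(⟸) Assume the antecedent. If u is true, the consequent reduces to true regardless of the other variables. If u is false, the antecedent forces (u = F, r = F, p = T) or (u = F, r = T, p = T), and the consequent holds there. Either way the consequent holds.

Not equivalent: only (⇐) holds.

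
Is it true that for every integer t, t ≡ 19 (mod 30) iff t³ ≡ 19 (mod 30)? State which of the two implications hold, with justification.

The biconditional holds.

(⇐) Suppose t³ ≡ 19 (mod 30). The only residue r in {0, …, 29} with r³ ≡ 19 (mod 30) is r = 19, so t ≡ 19 (mod 30).

(⇒) Suppose t ≡ 19 (mod 30). Write t = 30j + 19. Then (30j + 19)³ = 27000j³ + 51300j² + 32490j + 6859 = 30(900j³ + 1710j² + 1083j + 228) + 19, so t³ ≡ 19 (mod 30).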